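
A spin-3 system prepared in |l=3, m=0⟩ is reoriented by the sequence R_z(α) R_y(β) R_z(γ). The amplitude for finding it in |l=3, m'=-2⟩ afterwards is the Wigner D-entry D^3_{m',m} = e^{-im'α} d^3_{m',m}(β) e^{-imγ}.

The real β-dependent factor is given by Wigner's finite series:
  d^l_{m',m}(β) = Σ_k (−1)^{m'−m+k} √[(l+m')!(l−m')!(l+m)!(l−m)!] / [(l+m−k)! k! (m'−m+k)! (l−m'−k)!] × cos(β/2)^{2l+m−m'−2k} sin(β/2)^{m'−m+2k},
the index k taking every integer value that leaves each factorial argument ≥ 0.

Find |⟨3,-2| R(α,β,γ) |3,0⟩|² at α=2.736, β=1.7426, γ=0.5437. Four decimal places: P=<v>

P=0.0516

First d^3_{-2,0}(β=1.7426), then the phase factors e^{-i(-2)α} and e^{-i(0)γ}:
c=cos(1.7426/2)=0.643832, s=sin(1.7426/2)=0.765167; N=√[1·120·6·6]=65.726707
The bounds max(0,m−m')=2 and min(l+m,l−m')=3 give 2 terms
  k=2: (−1)^0·65.7267/(12)·0.6438^4·0.7652^2 = +0.551016
  k=3: (−1)^1·65.7267/(12)·0.6438^2·0.7652^4 = -0.778270
d^3_{-2,0}(1.7426) = +0.551016 -0.778270 = -0.227254
|D^3_{-2,0}|² = |d^3_{-2,0}(β)|² = (-0.227254)² = 0.051645 (the z-rotation phases have unit modulus)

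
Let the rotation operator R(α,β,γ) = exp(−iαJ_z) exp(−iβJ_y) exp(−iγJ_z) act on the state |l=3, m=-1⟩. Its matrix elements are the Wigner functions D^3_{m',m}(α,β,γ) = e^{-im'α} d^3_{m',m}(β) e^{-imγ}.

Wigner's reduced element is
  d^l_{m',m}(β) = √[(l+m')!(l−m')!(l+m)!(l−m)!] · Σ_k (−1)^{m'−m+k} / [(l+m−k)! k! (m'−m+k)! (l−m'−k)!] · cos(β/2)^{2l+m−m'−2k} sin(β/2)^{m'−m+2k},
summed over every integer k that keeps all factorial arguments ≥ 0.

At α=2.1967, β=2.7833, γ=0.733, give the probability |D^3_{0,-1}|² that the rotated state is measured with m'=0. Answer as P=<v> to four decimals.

P=0.2642

First d^3_{0,-1}(β=2.7833), then the phase factors e^{-i(0)α} and e^{-i(-1)γ}:
c=cos(2.7833/2)=0.178190, s=sin(2.7833/2)=0.983996; N=√[6·6·2·24]=41.569219
k∈{0,1,2} keeps every argument non-negative
  k=0: (−1)^1·41.5692/(12)·0.1782^5·0.9840^1 = -0.000612
  k=1: (−1)^2·41.5692/(4)·0.1782^3·0.9840^3 = +0.056020
  k=2: (−1)^3·41.5692/(12)·0.1782^1·0.9840^5 = -0.569430
d^3_{0,-1}(2.7833) = -0.000612 +0.056020 -0.569430 = -0.514022
|D^3_{0,-1}|² = |d^3_{0,-1}(β)|² = (-0.514022)² = 0.264219 (the z-rotation phases have unit modulus)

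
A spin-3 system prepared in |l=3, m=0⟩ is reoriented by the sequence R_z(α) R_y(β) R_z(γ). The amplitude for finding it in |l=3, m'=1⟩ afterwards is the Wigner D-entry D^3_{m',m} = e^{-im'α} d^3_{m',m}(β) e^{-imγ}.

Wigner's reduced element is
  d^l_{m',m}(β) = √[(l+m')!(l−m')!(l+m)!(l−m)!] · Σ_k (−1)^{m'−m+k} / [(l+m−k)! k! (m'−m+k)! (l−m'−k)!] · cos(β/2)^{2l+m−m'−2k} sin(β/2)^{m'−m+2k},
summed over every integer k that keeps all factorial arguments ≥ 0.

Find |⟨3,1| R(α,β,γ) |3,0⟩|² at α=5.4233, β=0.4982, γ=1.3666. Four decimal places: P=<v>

P=0.3498

Split into d^3_{1,0}(β=0.4982) × two z-phases.
With c≡cos(β/2)=0.969135 and s≡sin(β/2)=0.246532, N=[24·2·6·6]^{1/2}=41.569219
k: max(0,(0)−(1))=0 … min(3+(0),3−(1))=2
  k=0: (−1)^1·41.5692/(12)·0.9691^5·0.2465^1 = -0.730103
  k=1: (−1)^2·41.5692/(4)·0.9691^3·0.2465^3 = +0.141737
  k=2: (−1)^3·41.5692/(12)·0.9691^1·0.2465^5 = -0.003057
d^3_{1,0}(0.4982) = -0.730103 +0.141737 -0.003057 = -0.591424
|D^3_{1,0}|² = |d^3_{1,0}(β)|² = (-0.591424)² = 0.349782 (the z-rotation phases have unit modulus)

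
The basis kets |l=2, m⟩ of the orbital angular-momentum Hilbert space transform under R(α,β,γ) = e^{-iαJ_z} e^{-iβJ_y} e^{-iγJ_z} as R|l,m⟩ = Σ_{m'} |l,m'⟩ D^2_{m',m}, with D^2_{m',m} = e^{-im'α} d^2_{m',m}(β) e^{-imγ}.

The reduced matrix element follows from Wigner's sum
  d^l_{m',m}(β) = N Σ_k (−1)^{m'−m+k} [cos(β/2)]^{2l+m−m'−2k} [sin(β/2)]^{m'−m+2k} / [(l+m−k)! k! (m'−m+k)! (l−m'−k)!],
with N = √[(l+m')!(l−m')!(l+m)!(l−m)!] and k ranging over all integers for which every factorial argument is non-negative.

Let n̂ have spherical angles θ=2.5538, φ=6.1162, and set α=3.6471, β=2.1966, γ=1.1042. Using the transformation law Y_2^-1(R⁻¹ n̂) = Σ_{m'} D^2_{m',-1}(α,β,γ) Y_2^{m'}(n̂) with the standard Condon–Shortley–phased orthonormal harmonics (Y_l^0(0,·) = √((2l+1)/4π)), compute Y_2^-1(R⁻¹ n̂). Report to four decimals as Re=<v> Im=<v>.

Need the full column D^2_{m',-1} for m'=−2..2 at α=3.6471, β=2.1966, γ=1.1042.
cos(β/2)=0.455111, sin(β/2)=0.890435
d^2_{-2,-1}: single k=1 term ⇒ +0.167874;  D = -0.086945+0.143604i
d^2_{-1,-1}: k∈[0..1] ⇒ +0.042901 -0.492674 = -0.449773;  D = -0.017497+0.449432i
d^2_{0,-1}: k∈[0..1] ⇒ -0.205603 +0.787044 = +0.581442;  D = +0.261561+0.519288i
d^2_{1,-1}: k∈[0..1] ⇒ +0.492674 -0.628650 = -0.135976;  D = +0.112326+0.076631i
d^2_{2,-1}: single k=0 term ⇒ -0.642619;  D = -0.639831-0.059796i
Y_2^{m'}(θ=2.5538,φ=6.1162) and Σ D·Y over m':
  (-0.0869+0.1436i)·(+0.1122+0.0389i)  (-0.0175+0.4494i)·(-0.3515-0.0593i)  (+0.2616+0.5193i)·(+0.3398+0.0000i)  (+0.1123+0.0766i)·(+0.3515-0.0593i)  (-0.6398-0.0598i)·(+0.1122-0.0389i)
Y_2^-1(R⁻¹ n̂) = +0.076222+0.070731i

Re=0.0762 Im=0.0707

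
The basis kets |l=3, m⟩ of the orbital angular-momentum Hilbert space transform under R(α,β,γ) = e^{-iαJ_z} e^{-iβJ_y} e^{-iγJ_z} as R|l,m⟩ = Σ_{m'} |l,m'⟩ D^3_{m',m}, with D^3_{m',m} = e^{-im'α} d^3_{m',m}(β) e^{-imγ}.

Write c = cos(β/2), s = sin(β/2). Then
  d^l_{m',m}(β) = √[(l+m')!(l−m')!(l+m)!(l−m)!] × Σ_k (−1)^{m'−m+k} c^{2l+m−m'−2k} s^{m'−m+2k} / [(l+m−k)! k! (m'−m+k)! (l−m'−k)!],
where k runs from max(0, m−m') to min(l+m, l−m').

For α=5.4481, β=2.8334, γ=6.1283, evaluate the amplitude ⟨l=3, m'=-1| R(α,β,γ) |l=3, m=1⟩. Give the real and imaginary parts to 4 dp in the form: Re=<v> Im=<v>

Re=0.5866 Im=-0.4746

D^3_{-1,1}(5.4481,2.8334,6.1283) = e^{-i·-1·5.4481}·d^3_{-1,1}(2.8334)·e^{-i·1·6.1283}. Compute d first:
Half-angle: c=0.153487, s=0.988151. N=√(2·24·24·2)=48.000000
k∈{2,3,4} keeps every argument non-negative
  k=2: (−1)^0·48.0000/(8)·0.1535^4·0.9882^2 = +0.003252
  k=3: (−1)^1·48.0000/(6)·0.1535^2·0.9882^4 = -0.179691
  k=4: (−1)^2·48.0000/(48)·0.1535^0·0.9882^6 = +0.930977
d^3_{-1,1}(2.8334) = +0.003252 -0.179691 +0.930977 = +0.754537
Phases: e^{-i·(-1)·5.4481}=+0.671114-0.741354i, e^{-i·(1)·6.1283}=+0.988029+0.154267i ⇒ D=+0.586613-0.474565i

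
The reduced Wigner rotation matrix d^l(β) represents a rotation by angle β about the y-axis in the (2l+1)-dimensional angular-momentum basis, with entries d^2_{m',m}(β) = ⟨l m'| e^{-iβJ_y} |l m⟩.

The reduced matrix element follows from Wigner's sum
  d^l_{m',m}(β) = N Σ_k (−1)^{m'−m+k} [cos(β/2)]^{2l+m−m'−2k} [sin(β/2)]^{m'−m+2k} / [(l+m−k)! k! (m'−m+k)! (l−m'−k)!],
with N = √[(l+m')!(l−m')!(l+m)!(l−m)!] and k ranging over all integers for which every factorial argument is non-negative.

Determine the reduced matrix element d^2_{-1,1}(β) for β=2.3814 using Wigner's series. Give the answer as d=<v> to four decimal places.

d^2_{-1,1}(β=2.3814) via Wigner's sum:
With c≡cos(β/2)=0.371010 and s≡sin(β/2)=0.928629, N=[1·6·6·1]^{1/2}=6.000000
k∈{2,3} keeps every argument non-negative
  k=2: (−1)^0·6.0000/(2)·0.3710^2·0.9286^2 = +0.356104
  k=3: (−1)^1·6.0000/(6)·0.3710^0·0.9286^4 = -0.743650
d^2_{-1,1}(2.3814) = +0.356104 -0.743650 = -0.387546

d=-0.3875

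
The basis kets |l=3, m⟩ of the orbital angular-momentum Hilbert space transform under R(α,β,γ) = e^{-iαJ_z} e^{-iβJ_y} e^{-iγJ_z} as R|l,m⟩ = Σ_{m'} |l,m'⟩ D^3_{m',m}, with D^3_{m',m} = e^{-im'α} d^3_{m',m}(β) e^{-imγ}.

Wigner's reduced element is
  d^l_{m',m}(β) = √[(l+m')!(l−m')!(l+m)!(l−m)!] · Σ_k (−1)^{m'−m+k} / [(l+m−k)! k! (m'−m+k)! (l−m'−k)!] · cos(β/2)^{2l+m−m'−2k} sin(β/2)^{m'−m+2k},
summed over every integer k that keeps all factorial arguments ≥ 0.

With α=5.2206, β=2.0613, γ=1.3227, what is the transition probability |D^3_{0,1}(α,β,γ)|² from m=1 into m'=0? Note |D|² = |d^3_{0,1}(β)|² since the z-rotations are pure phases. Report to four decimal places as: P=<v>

P=0.0018

First d^3_{0,1}(β=2.0613), then the phase factors e^{-i(0)α} and e^{-i(1)γ}:
c=cos(2.0613/2)=0.514261, s=sin(2.0613/2)=0.857633; N=√[6·6·24·2]=41.569219
k: max(0,(1)−(0))=1 … min(3+(1),3−(0))=3
  k=1: (−1)^0·41.5692/(12)·0.5143^5·0.8576^1 = +0.106859
  k=2: (−1)^1·41.5692/(4)·0.5143^3·0.8576^3 = -0.891598
  k=3: (−1)^2·41.5692/(12)·0.5143^1·0.8576^5 = +0.826577
d^3_{0,1}(2.0613) = +0.106859 -0.891598 +0.826577 = +0.041838
|D^3_{0,1}|² = |d^3_{0,1}(β)|² = (+0.041838)² = 0.001750 (the z-rotation phases have unit modulus)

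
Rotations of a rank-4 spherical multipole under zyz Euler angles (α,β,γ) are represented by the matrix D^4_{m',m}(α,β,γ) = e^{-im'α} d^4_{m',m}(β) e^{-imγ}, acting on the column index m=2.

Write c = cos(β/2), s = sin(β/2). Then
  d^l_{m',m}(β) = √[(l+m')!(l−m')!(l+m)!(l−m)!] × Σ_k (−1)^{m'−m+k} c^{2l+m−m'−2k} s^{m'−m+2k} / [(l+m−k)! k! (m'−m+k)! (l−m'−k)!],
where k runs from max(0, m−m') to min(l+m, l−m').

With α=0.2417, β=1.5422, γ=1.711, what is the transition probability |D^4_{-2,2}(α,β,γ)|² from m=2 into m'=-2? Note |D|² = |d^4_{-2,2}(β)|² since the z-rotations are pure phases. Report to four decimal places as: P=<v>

P=0.0809

Split into d^4_{-2,2}(β=1.5422) × two z-phases.
c=cos(1.5422/2)=0.717144, s=sin(1.5422/2)=0.696925; N=√[2·720·720·2]=1440.000000
k: max(0,(2)−(-2))=4 … min(4+(2),4−(-2))=6
  k=4: (−1)^0·1440.0000/(96)·0.7171^4·0.6969^4 = +0.935968
  k=5: (−1)^1·1440.0000/(120)·0.7171^2·0.6969^6 = -0.707146
  k=6: (−1)^2·1440.0000/(1440)·0.7171^0·0.6969^8 = +0.055653
d^4_{-2,2}(1.5422) = +0.935968 -0.707146 +0.055653 = +0.284475
|D^4_{-2,2}|² = |d^4_{-2,2}(β)|² = (+0.284475)² = 0.080926 (the z-rotation phases have unit modulus)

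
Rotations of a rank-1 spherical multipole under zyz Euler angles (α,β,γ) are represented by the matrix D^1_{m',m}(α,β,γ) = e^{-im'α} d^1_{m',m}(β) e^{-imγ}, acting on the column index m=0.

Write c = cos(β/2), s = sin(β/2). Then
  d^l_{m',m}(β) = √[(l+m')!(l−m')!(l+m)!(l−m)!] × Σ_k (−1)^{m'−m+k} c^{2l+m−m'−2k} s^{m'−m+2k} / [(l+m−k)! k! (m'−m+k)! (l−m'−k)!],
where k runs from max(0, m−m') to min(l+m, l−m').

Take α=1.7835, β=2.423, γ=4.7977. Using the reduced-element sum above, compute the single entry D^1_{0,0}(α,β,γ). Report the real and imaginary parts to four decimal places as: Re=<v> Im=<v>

Split into d^1_{0,0}(β=2.423) × two z-phases.
With c≡cos(β/2)=0.351616 and s≡sin(β/2)=0.936144, N=[1·1·1·1]^{1/2}=1.000000
Admissible k: 0..1 (factorial args all ≥0)
  k=0: (−1)^0·1.0000/(1)·0.3516^2·0.9361^0 = +0.123634
  k=1: (−1)^1·1.0000/(1)·0.3516^0·0.9361^2 = -0.876366
d^1_{0,0}(2.423) = +0.123634 -0.876366 = -0.752733
Attach z-rotation phases: D = e^{-i(0)(1.7835)}·(-0.752733)·e^{-i(0)(4.7977)} = -0.752733+0.000000i

Re=-0.7527 Im=0.0000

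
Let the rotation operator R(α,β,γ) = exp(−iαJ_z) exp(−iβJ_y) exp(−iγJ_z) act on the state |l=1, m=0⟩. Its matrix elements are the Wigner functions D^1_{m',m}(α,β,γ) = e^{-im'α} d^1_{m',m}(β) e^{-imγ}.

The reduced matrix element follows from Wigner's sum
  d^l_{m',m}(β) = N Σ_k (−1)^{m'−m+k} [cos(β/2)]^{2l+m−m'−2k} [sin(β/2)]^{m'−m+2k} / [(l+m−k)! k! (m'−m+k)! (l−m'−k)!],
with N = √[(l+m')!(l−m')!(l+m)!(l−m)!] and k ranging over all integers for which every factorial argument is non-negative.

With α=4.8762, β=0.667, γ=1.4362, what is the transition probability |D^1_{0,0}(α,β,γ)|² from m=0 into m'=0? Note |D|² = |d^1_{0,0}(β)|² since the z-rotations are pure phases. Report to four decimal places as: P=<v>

P=0.6173

D^1_{0,0}(4.8762,0.667,1.4362) = e^{-i·0·4.8762}·d^1_{0,0}(0.667)·e^{-i·0·1.4362}. Compute d first:
Half-angle: c=0.944902, s=0.327352. N=√(1·1·1·1)=1.000000
k∈{0,1} keeps every argument non-negative
  k=0: (−1)^0·1.0000/(1)·0.9449^2·0.3274^0 = +0.892841
  k=1: (−1)^1·1.0000/(1)·0.9449^0·0.3274^2 = -0.107159
d^1_{0,0}(0.667) = +0.892841 -0.107159 = +0.785681
|D^1_{0,0}|² = |d^1_{0,0}(β)|² = (+0.785681)² = 0.617295 (the z-rotation phases have unit modulus)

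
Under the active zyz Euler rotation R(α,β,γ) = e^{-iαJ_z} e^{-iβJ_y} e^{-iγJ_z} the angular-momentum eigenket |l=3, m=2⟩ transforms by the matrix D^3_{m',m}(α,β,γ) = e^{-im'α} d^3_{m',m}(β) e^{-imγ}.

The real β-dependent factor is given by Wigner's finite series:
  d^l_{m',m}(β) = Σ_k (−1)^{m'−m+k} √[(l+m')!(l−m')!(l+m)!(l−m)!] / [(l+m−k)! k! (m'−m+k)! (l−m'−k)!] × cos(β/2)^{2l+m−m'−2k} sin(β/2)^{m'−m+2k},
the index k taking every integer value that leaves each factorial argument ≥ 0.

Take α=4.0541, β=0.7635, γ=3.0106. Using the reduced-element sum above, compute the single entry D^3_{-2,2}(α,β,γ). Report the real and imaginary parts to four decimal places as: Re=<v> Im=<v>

Re=-0.0396 Im=0.0698

First d^3_{-2,2}(β=0.7635), then the phase factors e^{-i(-2)α} and e^{-i(2)γ}:
With c≡cos(β/2)=0.928014 and s≡sin(β/2)=0.372545, N=[1·120·120·1]^{1/2}=120.000000
k∈{4,5} keeps every argument non-negative
  k=4: (−1)^0·120.0000/(24)·0.9280^2·0.3725^4 = +0.082946
  k=5: (−1)^1·120.0000/(120)·0.9280^0·0.3725^6 = -0.002673
d^3_{-2,2}(0.7635) = +0.082946 -0.002673 = +0.080272
D = (-0.251489+0.967860i)·(+0.080272)·(+0.965878+0.258999i) = -0.039621+0.069813i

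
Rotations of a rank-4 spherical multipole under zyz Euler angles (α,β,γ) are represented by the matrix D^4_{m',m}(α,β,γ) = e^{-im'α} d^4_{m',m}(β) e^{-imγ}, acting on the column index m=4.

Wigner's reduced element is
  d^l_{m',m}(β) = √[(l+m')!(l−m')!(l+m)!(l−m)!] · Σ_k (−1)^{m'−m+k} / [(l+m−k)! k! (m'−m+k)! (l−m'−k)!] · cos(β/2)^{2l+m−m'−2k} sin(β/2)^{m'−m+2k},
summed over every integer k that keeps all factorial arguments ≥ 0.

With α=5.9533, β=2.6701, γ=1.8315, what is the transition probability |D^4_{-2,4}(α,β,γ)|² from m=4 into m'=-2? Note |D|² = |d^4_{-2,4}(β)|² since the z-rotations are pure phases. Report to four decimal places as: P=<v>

Split into d^4_{-2,4}(β=2.6701) × two z-phases.
c=cos(2.6701/2)=0.233569, s=sin(2.6701/2)=0.972340; N=√[2·720·40320·1]=7619.763776
k∈{6} keeps every argument non-negative
  k=6: (−1)^0·7619.7638/(1440)·0.2336^2·0.9723^6 = +0.243960
d^4_{-2,4}(2.6701) = +0.243960
|D^4_{-2,4}|² = |d^4_{-2,4}(β)|² = (+0.243960)² = 0.059516 (the z-rotation phases have unit modulus)

P=0.0595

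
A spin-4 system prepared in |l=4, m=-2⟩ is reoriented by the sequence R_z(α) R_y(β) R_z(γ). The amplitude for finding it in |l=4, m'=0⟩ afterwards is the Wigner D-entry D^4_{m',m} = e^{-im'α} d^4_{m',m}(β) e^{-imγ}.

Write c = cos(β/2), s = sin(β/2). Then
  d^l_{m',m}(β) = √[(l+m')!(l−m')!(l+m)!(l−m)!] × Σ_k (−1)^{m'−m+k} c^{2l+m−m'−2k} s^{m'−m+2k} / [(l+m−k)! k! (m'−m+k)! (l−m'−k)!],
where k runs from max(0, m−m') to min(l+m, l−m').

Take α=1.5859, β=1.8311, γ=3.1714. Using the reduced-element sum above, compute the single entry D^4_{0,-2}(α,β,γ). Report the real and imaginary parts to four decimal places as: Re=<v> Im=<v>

First d^4_{0,-2}(β=1.8311), then the phase factors e^{-i(0)α} and e^{-i(-2)γ}:
With c≡cos(β/2)=0.609355 and s≡sin(β/2)=0.792898, N=[24·24·2·720]^{1/2}=910.735966
k∈{0,1,2} keeps every argument non-negative
  k=0: (−1)^2·910.7360/(96)·0.6094^6·0.7929^2 = +0.305335
  k=1: (−1)^3·910.7360/(36)·0.6094^4·0.7929^4 = -1.378603
  k=2: (−1)^4·910.7360/(96)·0.6094^2·0.7929^6 = +0.875316
d^4_{0,-2}(1.8311) = +0.305335 -1.378603 +0.875316 = -0.197952
D = (+1.000000+0.000000i)·(-0.197952)·(+0.998224+0.059579i) = -0.197601-0.011794i

Re=-0.1976 Im=-0.0118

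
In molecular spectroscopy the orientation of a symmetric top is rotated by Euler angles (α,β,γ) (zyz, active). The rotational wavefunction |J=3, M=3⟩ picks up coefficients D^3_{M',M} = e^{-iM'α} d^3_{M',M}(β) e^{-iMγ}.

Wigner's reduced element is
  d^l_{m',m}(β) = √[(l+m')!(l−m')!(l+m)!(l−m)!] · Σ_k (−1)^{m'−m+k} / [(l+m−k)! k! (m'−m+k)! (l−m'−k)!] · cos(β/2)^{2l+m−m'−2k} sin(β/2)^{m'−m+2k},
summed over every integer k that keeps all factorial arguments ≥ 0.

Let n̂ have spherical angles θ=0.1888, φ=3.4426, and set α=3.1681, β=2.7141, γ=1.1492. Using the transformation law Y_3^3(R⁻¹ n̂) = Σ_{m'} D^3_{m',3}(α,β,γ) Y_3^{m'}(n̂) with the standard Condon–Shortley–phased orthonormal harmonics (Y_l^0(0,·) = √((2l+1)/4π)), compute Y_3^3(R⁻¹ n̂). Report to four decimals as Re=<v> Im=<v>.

Need the full column D^3_{m',3} for m'=−3..3 at α=3.1681, β=2.7141, γ=1.1492.
cos(β/2)=0.212122, sin(β/2)=0.977243
d^3_{-3,3}: single k=6 term ⇒ +0.870995;  D = +0.848751-0.195585i
d^3_{-2,3}: single k=5 term ⇒ +0.463101;  D = -0.448359+0.115915i
d^3_{-1,3}: single k=4 term ⇒ +0.158939;  D = +0.152771-0.043847i
d^3_{0,3}: single k=3 term ⇒ +0.039837;  D = -0.037986+0.012001i
d^3_{1,3}: single k=2 term ⇒ +0.007489;  D = +0.007078-0.002444i
d^3_{2,3}: single k=1 term ⇒ +0.001028;  D = -0.000962+0.000361i
d^3_{3,3}: single k=0 term ⇒ +0.000091;  D = +0.000084-0.000034i
Y_3^{m'}(θ=0.1888,φ=3.4426) and Σ D·Y over m':
  (+0.8488-0.1956i)·(-0.0017+0.0022i)  (-0.4484+0.1159i)·(+0.0291-0.0200i)  (+0.1528-0.0438i)·(-0.2215+0.0688i)  (-0.0380+0.0120i)·(+0.6685+0.0000i)  (+0.0071-0.0024i)·(+0.2215+0.0688i)  (-0.0010+0.0004i)·(+0.0291+0.0200i)  (+0.0001-0.0000i)·(+0.0017+0.0022i)
Y_3^3(R⁻¹ n̂) = -0.066290+0.042706i

Re=-0.0663 Im=0.0427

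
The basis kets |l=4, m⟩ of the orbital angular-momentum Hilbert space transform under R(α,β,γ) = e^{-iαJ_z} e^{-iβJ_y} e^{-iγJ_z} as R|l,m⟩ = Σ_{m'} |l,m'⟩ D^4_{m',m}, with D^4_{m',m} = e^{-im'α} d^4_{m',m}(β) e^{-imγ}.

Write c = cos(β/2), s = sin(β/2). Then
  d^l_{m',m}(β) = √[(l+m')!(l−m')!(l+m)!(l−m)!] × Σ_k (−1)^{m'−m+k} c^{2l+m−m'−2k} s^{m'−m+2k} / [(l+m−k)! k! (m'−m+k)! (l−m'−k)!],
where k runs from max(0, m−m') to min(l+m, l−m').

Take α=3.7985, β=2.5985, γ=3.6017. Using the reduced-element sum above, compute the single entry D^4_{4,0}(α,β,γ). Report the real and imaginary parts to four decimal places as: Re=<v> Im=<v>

D^4_{4,0}(3.7985,2.5985,3.6017) = e^{-i·4·3.7985}·d^4_{4,0}(2.5985)·e^{-i·0·3.6017}. Compute d first:
Half-angle: c=0.268221, s=0.963357. N=√(40320·1·24·24)=4819.161753
k: max(0,(0)−(4))=0 … min(4+(0),4−(4))=0
  k=0: (−1)^4·4819.1618/(576)·0.2682^4·0.9634^4 = +0.037297
d^4_{4,0}(2.5985) = +0.037297
Phases: e^{-i·(4)·3.7985}=-0.870803-0.491632i, e^{-i·(0)·3.6017}=+1.000000+0.000000i ⇒ D=-0.032478-0.018336i

Re=-0.0325 Im=-0.0183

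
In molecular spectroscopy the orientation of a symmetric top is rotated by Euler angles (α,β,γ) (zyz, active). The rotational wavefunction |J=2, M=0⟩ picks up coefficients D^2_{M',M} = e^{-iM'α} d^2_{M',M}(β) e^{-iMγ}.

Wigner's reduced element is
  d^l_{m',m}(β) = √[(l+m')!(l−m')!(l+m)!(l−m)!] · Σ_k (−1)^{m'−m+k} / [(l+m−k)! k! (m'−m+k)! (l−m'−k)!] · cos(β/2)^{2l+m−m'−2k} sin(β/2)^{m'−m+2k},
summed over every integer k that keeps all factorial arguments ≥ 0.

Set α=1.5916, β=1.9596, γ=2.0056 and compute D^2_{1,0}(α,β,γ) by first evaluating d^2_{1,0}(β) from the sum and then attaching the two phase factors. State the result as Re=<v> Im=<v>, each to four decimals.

Re=-0.0089 Im=-0.4295

First d^2_{1,0}(β=1.9596), then the phase factors e^{-i(1)α} and e^{-i(0)γ}:
Half-angle: c=0.557189, s=0.830386. N=√(6·1·2·2)=4.898979
The bounds max(0,m−m')=0 and min(l+m,l−m')=1 give 2 terms
  k=0: (−1)^1·4.8990/(2)·0.5572^3·0.8304^1 = -0.351854
  k=1: (−1)^2·4.8990/(2)·0.5572^1·0.8304^3 = +0.781480
d^2_{1,0}(1.9596) = -0.351854 +0.781480 = +0.429626
Attach z-rotation phases: D = e^{-i(1)(1.5916)}·(+0.429626)·e^{-i(0)(2.0056)} = -0.008937-0.429533i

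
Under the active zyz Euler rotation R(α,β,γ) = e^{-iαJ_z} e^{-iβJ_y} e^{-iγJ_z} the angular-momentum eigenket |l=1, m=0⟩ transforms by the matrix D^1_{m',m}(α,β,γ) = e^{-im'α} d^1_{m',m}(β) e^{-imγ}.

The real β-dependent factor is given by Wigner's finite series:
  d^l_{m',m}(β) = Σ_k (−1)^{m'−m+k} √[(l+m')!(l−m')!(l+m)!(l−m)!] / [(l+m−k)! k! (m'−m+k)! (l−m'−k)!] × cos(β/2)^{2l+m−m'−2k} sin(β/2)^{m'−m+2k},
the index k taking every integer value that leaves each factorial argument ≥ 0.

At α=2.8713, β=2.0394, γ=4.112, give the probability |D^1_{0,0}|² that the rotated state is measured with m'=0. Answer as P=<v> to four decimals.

D^1_{0,0}(2.8713,2.0394,4.112) = e^{-i·0·2.8713}·d^1_{0,0}(2.0394)·e^{-i·0·4.112}. Compute d first:
c=cos(2.0394/2)=0.523622, s=sin(2.0394/2)=0.851951; N=√[1·1·1·1]=1.000000
The bounds max(0,m−m')=0 and min(l+m,l−m')=1 give 2 terms
  k=0: (−1)^0·1.0000/(1)·0.5236^2·0.8520^0 = +0.274180
  k=1: (−1)^1·1.0000/(1)·0.5236^0·0.8520^2 = -0.725820
d^1_{0,0}(2.0394) = +0.274180 -0.725820 = -0.451641
|D^1_{0,0}|² = |d^1_{0,0}(β)|² = (-0.451641)² = 0.203980 (the z-rotation phases have unit modulus)

P=0.2040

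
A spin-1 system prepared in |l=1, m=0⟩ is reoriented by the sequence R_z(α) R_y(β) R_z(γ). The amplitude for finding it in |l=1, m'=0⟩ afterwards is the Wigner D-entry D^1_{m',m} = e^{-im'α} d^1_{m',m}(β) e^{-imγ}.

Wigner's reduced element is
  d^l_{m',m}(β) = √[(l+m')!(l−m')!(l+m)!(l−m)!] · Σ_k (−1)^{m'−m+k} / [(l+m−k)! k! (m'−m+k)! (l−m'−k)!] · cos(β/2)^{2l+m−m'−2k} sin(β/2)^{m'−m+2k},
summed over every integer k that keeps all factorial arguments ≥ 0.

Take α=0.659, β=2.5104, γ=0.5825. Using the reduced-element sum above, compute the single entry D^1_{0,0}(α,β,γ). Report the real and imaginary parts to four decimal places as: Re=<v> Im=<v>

D^1_{0,0}(0.659,2.5104,0.5825) = e^{-i·0·0.659}·d^1_{0,0}(2.5104)·e^{-i·0·0.5825}. Compute d first:
Half-angle: c=0.310383, s=0.950611. N=√(1·1·1·1)=1.000000
The bounds max(0,m−m')=0 and min(l+m,l−m')=1 give 2 terms
  k=0: (−1)^0·1.0000/(1)·0.3104^2·0.9506^0 = +0.096338
  k=1: (−1)^1·1.0000/(1)·0.3104^0·0.9506^2 = -0.903662
d^1_{0,0}(2.5104) = +0.096338 -0.903662 = -0.807324
D = (+1.000000+0.000000i)·(-0.807324)·(+1.000000+0.000000i) = -0.807324+0.000000i

Re=-0.8073 Im=0.0000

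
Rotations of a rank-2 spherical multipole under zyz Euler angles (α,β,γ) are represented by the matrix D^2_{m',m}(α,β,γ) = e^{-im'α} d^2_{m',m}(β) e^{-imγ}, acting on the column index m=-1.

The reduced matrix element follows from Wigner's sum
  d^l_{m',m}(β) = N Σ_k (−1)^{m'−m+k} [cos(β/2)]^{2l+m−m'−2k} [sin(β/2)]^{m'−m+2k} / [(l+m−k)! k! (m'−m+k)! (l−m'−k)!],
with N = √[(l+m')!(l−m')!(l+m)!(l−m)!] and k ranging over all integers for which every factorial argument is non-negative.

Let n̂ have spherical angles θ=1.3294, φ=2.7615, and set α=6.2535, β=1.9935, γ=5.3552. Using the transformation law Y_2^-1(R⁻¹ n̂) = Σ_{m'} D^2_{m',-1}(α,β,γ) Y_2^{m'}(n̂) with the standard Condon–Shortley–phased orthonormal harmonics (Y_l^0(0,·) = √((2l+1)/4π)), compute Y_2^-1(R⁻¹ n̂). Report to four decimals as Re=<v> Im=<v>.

Need the full column D^2_{m',-1} for m'=−2..2 at α=6.2535, β=1.9935, γ=5.3552.
cos(β/2)=0.543034, sin(β/2)=0.839711
d^2_{-2,-1}: single k=1 term ⇒ +0.268931;  D = +0.148154-0.224443i
d^2_{-1,-1}: k∈[0..1] ⇒ +0.086958 -0.623785 = -0.536827;  D = -0.308905+0.439046i
d^2_{0,-1}: k∈[0..1] ⇒ -0.329372 +0.787575 = +0.458202;  D = +0.274668-0.366752i
d^2_{1,-1}: k∈[0..1] ⇒ +0.623785 -0.497186 = +0.126599;  D = +0.078864-0.099035i
d^2_{2,-1}: single k=0 term ⇒ -0.643052;  D = -0.415337+0.490928i
Y_2^{m'}(θ=1.3294,φ=2.7615) and Σ D·Y over m':
  (+0.1482-0.2244i)·(+0.2639+0.2510i)  (-0.3089+0.4390i)·(-0.1665-0.0665i)  (+0.2747-0.3668i)·(-0.2613+0.0000i)  (+0.0789-0.0990i)·(+0.1665-0.0665i)  (-0.4153+0.4909i)·(+0.2639-0.2510i)
Y_2^-1(R⁻¹ n̂) = +0.124426+0.233283i

Re=0.1244 Im=0.2333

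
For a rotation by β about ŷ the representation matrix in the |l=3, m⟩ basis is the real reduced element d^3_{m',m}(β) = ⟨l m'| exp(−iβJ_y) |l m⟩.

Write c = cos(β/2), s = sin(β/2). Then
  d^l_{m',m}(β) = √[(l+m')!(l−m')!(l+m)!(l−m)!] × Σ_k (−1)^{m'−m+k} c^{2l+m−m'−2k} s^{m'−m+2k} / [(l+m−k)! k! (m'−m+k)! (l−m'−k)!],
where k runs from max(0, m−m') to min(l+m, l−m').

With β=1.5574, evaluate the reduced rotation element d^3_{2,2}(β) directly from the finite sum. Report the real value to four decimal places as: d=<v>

d=-0.5032

d^3_{2,2}(β=1.5574) via Wigner's sum:
With c≡cos(β/2)=0.711827 and s≡sin(β/2)=0.702355, N=[120·1·120·1]^{1/2}=120.000000
Admissible k: 0..1 (factorial args all ≥0)
  k=0: (−1)^0·120.0000/(120)·0.7118^6·0.7024^0 = +0.130091
  k=1: (−1)^1·120.0000/(24)·0.7118^4·0.7024^2 = -0.633259
d^3_{2,2}(1.5574) = +0.130091 -0.633259 = -0.503168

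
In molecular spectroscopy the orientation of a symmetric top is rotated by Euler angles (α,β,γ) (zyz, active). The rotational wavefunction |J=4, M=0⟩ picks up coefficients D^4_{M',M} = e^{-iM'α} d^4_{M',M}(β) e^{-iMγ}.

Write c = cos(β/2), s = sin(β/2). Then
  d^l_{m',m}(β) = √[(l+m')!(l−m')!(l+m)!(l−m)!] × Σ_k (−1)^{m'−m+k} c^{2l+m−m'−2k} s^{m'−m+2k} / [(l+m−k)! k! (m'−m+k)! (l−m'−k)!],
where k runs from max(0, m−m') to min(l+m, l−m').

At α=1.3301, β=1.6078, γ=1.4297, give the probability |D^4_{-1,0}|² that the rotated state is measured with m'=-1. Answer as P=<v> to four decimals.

P=0.0038

Split into d^4_{-1,0}(β=1.6078) × two z-phases.
Half-angle: c=0.693904, s=0.720068. N=√(6·120·24·24)=643.987578
The bounds max(0,m−m')=1 and min(l+m,l−m')=4 give 4 terms
  k=1: (−1)^0·643.9876/(144)·0.6939^7·0.7201^1 = +0.249450
  k=2: (−1)^1·643.9876/(24)·0.6939^5·0.7201^3 = -1.611694
  k=3: (−1)^2·643.9876/(24)·0.6939^3·0.7201^5 = +1.735525
  k=4: (−1)^3·643.9876/(144)·0.6939^1·0.7201^7 = -0.311478
d^4_{-1,0}(1.6078) = +0.249450 -1.611694 +1.735525 -0.311478 = +0.061802
|D^4_{-1,0}|² = |d^4_{-1,0}(β)|² = (+0.061802)² = 0.003820 (the z-rotation phases have unit modulus)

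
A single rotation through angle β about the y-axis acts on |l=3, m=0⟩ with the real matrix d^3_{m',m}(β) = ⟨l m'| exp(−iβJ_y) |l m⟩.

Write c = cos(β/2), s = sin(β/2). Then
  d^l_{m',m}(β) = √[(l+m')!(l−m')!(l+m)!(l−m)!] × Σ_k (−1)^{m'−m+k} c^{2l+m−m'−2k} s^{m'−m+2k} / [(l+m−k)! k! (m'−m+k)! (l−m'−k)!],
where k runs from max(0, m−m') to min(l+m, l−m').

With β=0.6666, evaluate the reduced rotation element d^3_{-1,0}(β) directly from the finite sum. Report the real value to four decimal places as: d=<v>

d^3_{-1,0}(β=0.6666) via Wigner's sum:
c=cos(0.6666/2)=0.944968, s=sin(0.6666/2)=0.327163; N=√[2·24·6·6]=41.569219
The bounds max(0,m−m')=1 and min(l+m,l−m')=3 give 3 terms
  k=1: (−1)^0·41.5692/(12)·0.9450^5·0.3272^1 = +0.853965
  k=2: (−1)^1·41.5692/(4)·0.9450^3·0.3272^3 = -0.307083
  k=3: (−1)^2·41.5692/(12)·0.9450^1·0.3272^5 = +0.012270
d^3_{-1,0}(0.6666) = +0.853965 -0.307083 +0.012270 = +0.559152

d=0.5592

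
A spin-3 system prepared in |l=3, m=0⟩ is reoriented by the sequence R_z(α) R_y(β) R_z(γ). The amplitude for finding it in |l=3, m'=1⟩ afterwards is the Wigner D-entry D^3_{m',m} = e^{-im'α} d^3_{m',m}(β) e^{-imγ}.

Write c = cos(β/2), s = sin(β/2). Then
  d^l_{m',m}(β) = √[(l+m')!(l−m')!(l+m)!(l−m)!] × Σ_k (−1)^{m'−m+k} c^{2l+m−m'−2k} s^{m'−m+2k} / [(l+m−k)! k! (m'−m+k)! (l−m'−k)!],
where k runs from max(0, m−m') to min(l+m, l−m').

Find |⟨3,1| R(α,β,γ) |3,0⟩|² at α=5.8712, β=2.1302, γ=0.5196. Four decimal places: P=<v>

First d^3_{1,0}(β=2.1302), then the phase factors e^{-i(1)α} and e^{-i(0)γ}:
c=cos(2.1302/2)=0.484417, s=sin(2.1302/2)=0.874837; N=√[24·2·6·6]=41.569219
k: max(0,(0)−(1))=0 … min(3+(0),3−(1))=2
  k=0: (−1)^1·41.5692/(12)·0.4844^5·0.8748^1 = -0.080838
  k=1: (−1)^2·41.5692/(4)·0.4844^3·0.8748^3 = +0.790954
  k=2: (−1)^3·41.5692/(12)·0.4844^1·0.8748^5 = -0.859897
d^3_{1,0}(2.1302) = -0.080838 +0.790954 -0.859897 = -0.149781
|D^3_{1,0}|² = |d^3_{1,0}(β)|² = (-0.149781)² = 0.022434 (the z-rotation phases have unit modulus)

P=0.0224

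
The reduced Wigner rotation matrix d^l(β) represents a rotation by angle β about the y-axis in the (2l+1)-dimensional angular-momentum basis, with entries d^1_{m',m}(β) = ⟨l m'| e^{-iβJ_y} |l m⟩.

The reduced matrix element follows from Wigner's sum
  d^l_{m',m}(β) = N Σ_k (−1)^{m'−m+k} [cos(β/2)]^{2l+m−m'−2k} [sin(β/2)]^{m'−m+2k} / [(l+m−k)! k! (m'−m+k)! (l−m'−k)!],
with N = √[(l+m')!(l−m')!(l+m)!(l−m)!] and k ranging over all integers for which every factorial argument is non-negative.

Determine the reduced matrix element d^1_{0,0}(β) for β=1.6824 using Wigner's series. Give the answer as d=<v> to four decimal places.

d=-0.1114

d^1_{0,0}(β=1.6824) via Wigner's sum:
c=cos(1.6824/2)=0.666569, s=sin(1.6824/2)=0.745444; N=√[1·1·1·1]=1.000000
Admissible k: 0..1 (factorial args all ≥0)
  k=0: (−1)^0·1.0000/(1)·0.6666^2·0.7454^0 = +0.444314
  k=1: (−1)^1·1.0000/(1)·0.6666^0·0.7454^2 = -0.555686
d^1_{0,0}(1.6824) = +0.444314 -0.555686 = -0.111372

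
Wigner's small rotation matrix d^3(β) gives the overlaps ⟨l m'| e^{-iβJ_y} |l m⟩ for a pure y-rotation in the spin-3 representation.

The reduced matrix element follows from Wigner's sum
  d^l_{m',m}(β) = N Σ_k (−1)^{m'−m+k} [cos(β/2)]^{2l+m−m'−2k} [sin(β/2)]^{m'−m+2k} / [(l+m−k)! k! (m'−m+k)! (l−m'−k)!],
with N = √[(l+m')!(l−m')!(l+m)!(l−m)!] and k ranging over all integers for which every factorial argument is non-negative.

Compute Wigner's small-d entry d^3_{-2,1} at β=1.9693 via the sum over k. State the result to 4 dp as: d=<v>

d=-0.0830

d^3_{-2,1}(β=1.9693) via Wigner's sum:
With c≡cos(β/2)=0.553155 and s≡sin(β/2)=0.833079, N=[1·120·24·2]^{1/2}=75.894664
Admissible k: 3..4 (factorial args all ≥0)
  k=3: (−1)^0·75.8947/(12)·0.5532^3·0.8331^3 = +0.618910
  k=4: (−1)^1·75.8947/(24)·0.5532^1·0.8331^5 = -0.701902
d^3_{-2,1}(1.9693) = +0.618910 -0.701902 = -0.082991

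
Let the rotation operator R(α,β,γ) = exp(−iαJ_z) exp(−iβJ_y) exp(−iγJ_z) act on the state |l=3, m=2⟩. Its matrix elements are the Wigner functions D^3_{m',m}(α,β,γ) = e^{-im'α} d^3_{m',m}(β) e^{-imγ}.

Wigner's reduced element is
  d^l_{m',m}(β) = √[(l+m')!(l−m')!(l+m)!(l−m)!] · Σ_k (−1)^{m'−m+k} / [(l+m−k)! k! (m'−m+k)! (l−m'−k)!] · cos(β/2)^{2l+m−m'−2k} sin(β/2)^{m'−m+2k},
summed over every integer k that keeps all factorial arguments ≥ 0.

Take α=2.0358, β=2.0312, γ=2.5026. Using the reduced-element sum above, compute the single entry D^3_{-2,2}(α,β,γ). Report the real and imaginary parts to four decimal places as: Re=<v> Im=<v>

Re=0.2070 Im=-0.2796

D^3_{-2,2}(2.0358,2.0312,2.5026) = e^{-i·-2·2.0358}·d^3_{-2,2}(2.0312)·e^{-i·2·2.5026}. Compute d first:
With c≡cos(β/2)=0.527110 and s≡sin(β/2)=0.849797, N=[1·120·120·1]^{1/2}=120.000000
k: max(0,(2)−(-2))=4 … min(3+(2),3−(-2))=5
  k=4: (−1)^0·120.0000/(24)·0.5271^2·0.8498^4 = +0.724492
  k=5: (−1)^1·120.0000/(120)·0.5271^0·0.8498^6 = -0.376609
d^3_{-2,2}(2.0312) = +0.724492 -0.376609 = +0.347882
D = (-0.597828-0.801624i)·(+0.347882)·(+0.288645+0.957436i) = +0.206971-0.279616i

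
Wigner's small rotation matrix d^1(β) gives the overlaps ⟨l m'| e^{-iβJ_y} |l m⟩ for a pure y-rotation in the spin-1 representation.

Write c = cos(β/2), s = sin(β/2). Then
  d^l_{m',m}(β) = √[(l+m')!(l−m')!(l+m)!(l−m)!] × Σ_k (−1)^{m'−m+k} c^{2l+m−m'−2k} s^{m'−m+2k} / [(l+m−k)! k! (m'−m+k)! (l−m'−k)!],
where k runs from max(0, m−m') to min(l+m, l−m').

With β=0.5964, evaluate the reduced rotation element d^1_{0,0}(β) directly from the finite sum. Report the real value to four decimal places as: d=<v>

d=0.8274

d^1_{0,0}(β=0.5964) via Wigner's sum:
Half-angle: c=0.955867, s=0.293800. N=√(1·1·1·1)=1.000000
k: max(0,(0)−(0))=0 … min(1+(0),1−(0))=1
  k=0: (−1)^0·1.0000/(1)·0.9559^2·0.2938^0 = +0.913681
  k=1: (−1)^1·1.0000/(1)·0.9559^0·0.2938^2 = -0.086319
d^1_{0,0}(0.5964) = +0.913681 -0.086319 = +0.827363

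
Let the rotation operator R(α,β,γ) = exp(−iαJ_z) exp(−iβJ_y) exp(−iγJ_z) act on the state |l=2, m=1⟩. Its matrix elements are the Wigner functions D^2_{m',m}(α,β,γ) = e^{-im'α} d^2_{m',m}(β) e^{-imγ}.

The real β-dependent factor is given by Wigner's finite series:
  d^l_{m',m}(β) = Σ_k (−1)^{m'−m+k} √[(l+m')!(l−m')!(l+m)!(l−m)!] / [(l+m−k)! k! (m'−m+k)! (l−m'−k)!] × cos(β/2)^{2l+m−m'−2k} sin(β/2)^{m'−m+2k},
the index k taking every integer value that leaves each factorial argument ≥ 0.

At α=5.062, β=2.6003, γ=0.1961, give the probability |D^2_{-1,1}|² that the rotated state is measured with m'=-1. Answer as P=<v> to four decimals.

First d^2_{-1,1}(β=2.6003), then the phase factors e^{-i(-1)α} and e^{-i(1)γ}:
Half-angle: c=0.267354, s=0.963598. N=√(1·6·6·1)=6.000000
k∈{2,3} keeps every argument non-negative
  k=2: (−1)^0·6.0000/(2)·0.2674^2·0.9636^2 = +0.199108
  k=3: (−1)^1·6.0000/(6)·0.2674^0·0.9636^4 = -0.862153
d^2_{-1,1}(2.6003) = +0.199108 -0.862153 = -0.663045
|D^2_{-1,1}|² = |d^2_{-1,1}(β)|² = (-0.663045)² = 0.439629 (the z-rotation phases have unit modulus)

P=0.4396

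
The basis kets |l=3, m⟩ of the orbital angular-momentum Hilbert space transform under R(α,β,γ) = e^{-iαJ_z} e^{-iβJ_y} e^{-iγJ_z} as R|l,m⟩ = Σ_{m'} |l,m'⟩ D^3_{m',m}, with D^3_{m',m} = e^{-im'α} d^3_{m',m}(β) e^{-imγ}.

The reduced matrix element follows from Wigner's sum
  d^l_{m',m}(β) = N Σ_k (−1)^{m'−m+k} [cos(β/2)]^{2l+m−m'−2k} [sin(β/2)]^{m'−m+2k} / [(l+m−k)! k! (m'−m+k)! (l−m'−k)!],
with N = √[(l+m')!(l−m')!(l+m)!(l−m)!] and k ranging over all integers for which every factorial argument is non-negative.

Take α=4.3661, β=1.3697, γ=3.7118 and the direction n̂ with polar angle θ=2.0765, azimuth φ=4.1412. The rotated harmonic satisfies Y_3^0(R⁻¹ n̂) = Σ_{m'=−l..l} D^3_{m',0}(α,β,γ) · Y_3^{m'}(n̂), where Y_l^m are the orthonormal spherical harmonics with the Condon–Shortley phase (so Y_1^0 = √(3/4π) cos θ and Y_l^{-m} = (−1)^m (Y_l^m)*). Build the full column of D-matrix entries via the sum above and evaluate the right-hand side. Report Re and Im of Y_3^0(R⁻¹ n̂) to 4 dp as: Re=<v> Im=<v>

Re=-0.0746 Im=0.0000

Need the full column D^3_{m',0} for m'=−3..3 at α=4.3661, β=1.3697, γ=3.7118.
cos(β/2)=0.774514, sin(β/2)=0.632557
d^3_{-3,0}: single k=3 term ⇒ +0.525898;  D = +0.453235+0.266734i
d^3_{-2,0}: k∈[2..3] ⇒ +0.788636 -0.526038 = +0.262598;  D = -0.202096+0.167675i
d^3_{-1,0}: k∈[1..3] ⇒ +0.610712 -1.222076 +0.271718 = -0.339647;  D = +0.115279+0.319485i
d^3_{0,0}: k∈[0..3] ⇒ +0.215862 -1.295861 +0.864369 -0.064062 = -0.279692;  D = -0.279692+0.000000i
d^3_{1,0}: k∈[0..2] ⇒ -0.610712 +1.222076 -0.271718 = +0.339647;  D = -0.115279+0.319485i
d^3_{2,0}: k∈[0..1] ⇒ +0.788636 -0.526038 = +0.262598;  D = -0.202096-0.167675i
d^3_{3,0}: single k=0 term ⇒ -0.525898;  D = -0.453235+0.266734i
Y_3^{m'}(θ=2.0765,φ=4.1412) and Σ D·Y over m':
  (+0.4532+0.2667i)·(+0.2765+0.0397i)  (-0.2021+0.1677i)·(+0.1574+0.3447i)  (+0.1153+0.3195i)·(-0.0265+0.0412i)  (-0.2797+0.0000i)·(+0.3302+0.0000i)  (-0.1153+0.3195i)·(+0.0265+0.0412i)  (-0.2021-0.1677i)·(+0.1574-0.3447i)  (-0.4532+0.2667i)·(-0.2765+0.0397i)
Y_3^0(R⁻¹ n̂) = -0.074571+0.000000i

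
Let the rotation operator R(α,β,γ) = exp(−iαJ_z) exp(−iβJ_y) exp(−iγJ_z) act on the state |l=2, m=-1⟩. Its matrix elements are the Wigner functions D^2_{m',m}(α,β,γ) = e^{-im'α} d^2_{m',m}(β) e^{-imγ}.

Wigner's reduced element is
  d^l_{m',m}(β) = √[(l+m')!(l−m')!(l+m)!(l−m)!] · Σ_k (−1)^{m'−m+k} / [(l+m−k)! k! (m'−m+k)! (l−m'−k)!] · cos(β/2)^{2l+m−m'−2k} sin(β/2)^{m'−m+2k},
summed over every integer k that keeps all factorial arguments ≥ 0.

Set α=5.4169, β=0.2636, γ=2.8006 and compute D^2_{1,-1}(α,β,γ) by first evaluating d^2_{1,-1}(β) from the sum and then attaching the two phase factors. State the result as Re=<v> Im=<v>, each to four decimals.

Split into d^2_{1,-1}(β=0.2636) × two z-phases.
c=cos(0.2636/2)=0.991327, s=sin(0.2636/2)=0.131419; N=√[6·1·1·6]=6.000000
k: max(0,(-1)−(1))=0 … min(2+(-1),2−(1))=1
  k=0: (−1)^2·6.0000/(2)·0.9913^2·0.1314^2 = +0.050918
  k=1: (−1)^3·6.0000/(6)·0.9913^0·0.1314^4 = -0.000298
d^2_{1,-1}(0.2636) = +0.050918 -0.000298 = +0.050620
D = (+0.647661+0.761928i)·(+0.050620)·(-0.942423+0.334423i) = -0.043795-0.025384i

Re=-0.0438 Im=-0.0254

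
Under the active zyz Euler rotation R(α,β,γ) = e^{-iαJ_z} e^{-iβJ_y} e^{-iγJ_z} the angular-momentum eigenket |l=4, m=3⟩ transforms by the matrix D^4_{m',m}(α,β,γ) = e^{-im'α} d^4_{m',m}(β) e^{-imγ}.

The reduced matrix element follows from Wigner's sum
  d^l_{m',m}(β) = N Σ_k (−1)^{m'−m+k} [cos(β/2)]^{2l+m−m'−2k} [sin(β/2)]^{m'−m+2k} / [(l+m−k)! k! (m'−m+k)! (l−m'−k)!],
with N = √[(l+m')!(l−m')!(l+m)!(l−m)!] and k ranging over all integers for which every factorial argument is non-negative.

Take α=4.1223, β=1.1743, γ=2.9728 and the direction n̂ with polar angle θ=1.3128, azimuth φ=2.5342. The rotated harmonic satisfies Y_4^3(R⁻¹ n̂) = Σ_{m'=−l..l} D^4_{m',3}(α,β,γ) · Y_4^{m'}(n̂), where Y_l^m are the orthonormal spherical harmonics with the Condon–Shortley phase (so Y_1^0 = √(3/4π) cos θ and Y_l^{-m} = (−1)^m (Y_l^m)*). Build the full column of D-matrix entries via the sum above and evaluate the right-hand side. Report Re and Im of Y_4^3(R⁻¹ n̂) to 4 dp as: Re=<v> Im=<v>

Need the full column D^4_{m',3} for m'=−4..4 at α=4.1223, β=1.1743, γ=2.9728.
cos(β/2)=0.832523, sin(β/2)=0.553991
d^4_{-4,3}: single k=7 term ⇒ +0.037710;  D = +0.010537+0.036208i
d^4_{-3,3}: k∈[6..7] ⇒ +0.140251 -0.008872 = +0.131379;  D = -0.125240-0.039691i
d^4_{-2,3}: k∈[5..6] ⇒ +0.337976 -0.049886 = +0.288090;  D = +0.225130-0.179757i
d^4_{-1,3}: k∈[4..5] ⇒ +0.598568 -0.159029 = +0.439539;  D = +0.036751+0.437999i
d^4_{0,3}: k∈[3..4] ⇒ +0.804548 -0.356258 = +0.448290;  D = -0.392033-0.217427i
d^4_{1,3}: k∈[2..3] ⇒ +0.811059 -0.598568 = +0.212491;  D = +0.189032-0.097053i
d^4_{2,3}: k∈[1..2] ⇒ +0.574566 -0.763262 = -0.188696;  D = +0.021795-0.187433i
d^4_{3,3}: k∈[0..1] ⇒ +0.230765 -0.715287 = -0.484522;  D = +0.368751+0.314299i
d^4_{4,3}: single k=0 term ⇒ -0.434331;  D = -0.418028+0.117882i
Y_4^{m'}(θ=1.3128,φ=2.5342) and Σ D·Y over m':
  (+0.0105+0.0362i)·(-0.2928+0.2527i)  (-0.1252-0.0397i)·(+0.0718-0.2796i)  (+0.2251-0.1798i)·(-0.0593-0.1596i)  (+0.0368+0.4380i)·(+0.2438+0.1695i)  (-0.3920-0.2174i)·(+0.1265+0.0000i)  (+0.1890-0.0971i)·(-0.2438+0.1695i)  (+0.0218-0.1874i)·(-0.0593+0.1596i)  (+0.3688+0.3143i)·(-0.0718-0.2796i)  (-0.4180+0.1179i)·(-0.2928-0.2527i)
Y_4^3(R⁻¹ n̂) = +0.023359+0.100255i

Re=0.0234 Im=0.1003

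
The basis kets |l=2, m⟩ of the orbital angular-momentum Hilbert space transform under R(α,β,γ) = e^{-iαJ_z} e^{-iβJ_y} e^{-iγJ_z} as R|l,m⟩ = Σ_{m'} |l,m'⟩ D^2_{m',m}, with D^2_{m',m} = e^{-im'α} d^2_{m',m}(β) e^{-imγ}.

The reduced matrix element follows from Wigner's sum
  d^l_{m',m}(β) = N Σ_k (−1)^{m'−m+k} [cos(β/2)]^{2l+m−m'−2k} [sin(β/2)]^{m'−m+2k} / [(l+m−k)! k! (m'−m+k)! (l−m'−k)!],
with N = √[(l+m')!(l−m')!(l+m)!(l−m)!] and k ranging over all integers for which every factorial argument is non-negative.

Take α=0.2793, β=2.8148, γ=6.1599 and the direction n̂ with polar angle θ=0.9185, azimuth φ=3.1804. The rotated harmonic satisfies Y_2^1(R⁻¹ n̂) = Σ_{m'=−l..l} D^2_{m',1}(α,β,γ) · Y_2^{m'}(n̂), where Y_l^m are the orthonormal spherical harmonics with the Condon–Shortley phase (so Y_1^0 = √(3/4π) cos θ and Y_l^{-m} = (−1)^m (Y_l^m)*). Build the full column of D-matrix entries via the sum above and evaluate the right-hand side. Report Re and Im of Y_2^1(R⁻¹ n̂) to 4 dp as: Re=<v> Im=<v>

Re=0.3233 Im=0.1613

Need the full column D^2_{m',1} for m'=−2..2 at α=0.2793, β=2.8148, γ=6.1599.
cos(β/2)=0.162670, sin(β/2)=0.986680
d^2_{-2,1}: single k=3 term ⇒ +0.312513;  D = +0.242630+0.196964i
d^2_{-1,1}: k∈[2..3] ⇒ +0.077284 -0.947777 = -0.870493;  D = -0.800898-0.341058i
d^2_{0,1}: k∈[1..2] ⇒ +0.010403 -0.382748 = -0.372345;  D = -0.369519-0.045788i
d^2_{1,1}: k∈[0..1] ⇒ +0.000700 -0.077284 = -0.076584;  D = -0.075654+0.011900i
d^2_{2,1}: single k=0 term ⇒ -0.008494;  D = -0.007702+0.003582i
Y_2^{m'}(θ=0.9185,φ=3.1804) and Σ D·Y over m':
  (+0.2426+0.1970i)·(+0.2432-0.0189i)  (-0.8009-0.3411i)·(-0.3724+0.0145i)  (-0.3695-0.0458i)·(+0.0332+0.0000i)  (-0.0757+0.0119i)·(+0.3724+0.0145i)  (-0.0077+0.0036i)·(+0.2432+0.0189i)
Y_2^1(R⁻¹ n̂) = +0.323343+0.161281i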